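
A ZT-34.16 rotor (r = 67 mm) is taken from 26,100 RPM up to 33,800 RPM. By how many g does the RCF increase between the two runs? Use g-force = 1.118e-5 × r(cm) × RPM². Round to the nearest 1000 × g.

r = 67 mm = 6.7 cm
RCF₁ = 1.118 × 10⁻⁵ × 6.7 × (26100)² = 1.118 × 10⁻⁵ × 6.7 × 681,210,000 ≈ 51,026.7 × g
RCF₂ = 1.118 × 10⁻⁵ × 6.7 × (33800)² = 1.118 × 10⁻⁵ × 6.7 × 1,142,440,000 ≈ 85,575.6 × g
Increase = 85,575.6 − 51,026.7 = 34,548.9

≈ 35000 g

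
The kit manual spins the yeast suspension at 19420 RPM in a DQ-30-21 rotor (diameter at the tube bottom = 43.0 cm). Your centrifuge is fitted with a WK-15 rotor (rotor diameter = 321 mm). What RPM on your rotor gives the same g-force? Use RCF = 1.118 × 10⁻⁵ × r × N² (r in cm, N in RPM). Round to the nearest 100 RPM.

≈ 22500 RPM

Original rotor: r = 43.0 / 2 = 21.5 cm
RCF_original = 1.118 × 10⁻⁵ × 21.5 × (19420)² = 1.118 × 10⁻⁵ × 21.5 × 377,136,400 ≈ 90,652.3 × g
Your rotor: r = 321 mm / 2 = 160.5 mm = 16.05 cm
90,652.3 = 1.118 × 10⁻⁵ × 16.05 × N²
N² = 90,652.3 / (17.9439 × 10⁻⁵) = 505,198,424
N ≈ √505,198,424 ≈ 22,476.6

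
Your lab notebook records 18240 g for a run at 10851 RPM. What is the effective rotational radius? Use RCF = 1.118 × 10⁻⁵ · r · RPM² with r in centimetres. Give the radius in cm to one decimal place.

18240 = 1.118 × 10⁻⁵ × r × (10851)²
r = 18240 / (1.118 × 10⁻⁵ × 117,744,201) = 18240 / 1316.38 ≈ 13.856 cm

r ≈ 13.9 cm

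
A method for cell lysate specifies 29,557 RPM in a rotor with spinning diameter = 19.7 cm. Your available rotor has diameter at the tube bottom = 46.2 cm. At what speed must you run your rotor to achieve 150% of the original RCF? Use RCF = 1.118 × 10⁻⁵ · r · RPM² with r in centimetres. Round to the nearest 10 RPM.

23640 RPM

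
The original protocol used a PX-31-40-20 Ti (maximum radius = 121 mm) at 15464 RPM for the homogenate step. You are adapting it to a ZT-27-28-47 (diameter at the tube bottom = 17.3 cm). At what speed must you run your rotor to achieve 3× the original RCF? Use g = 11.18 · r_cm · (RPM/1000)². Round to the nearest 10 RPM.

≈ 31680 RPM

Original rotor: r = 121 mm = 12.1 cm
RCF = 11.18 × r × (N/1000)²
RCF_original = 11.18 × 12.1 × (15.464)² = 11.18 × 12.1 × 239.135296 ≈ 32,349.7 × g
Target RCF = 3 × 32,349.7 ≈ 97,049.1 × g
Your rotor: r = 17.3 / 2 = 8.65 cm
97,049.1 = 11.18 × 8.65 × (N/1000)²
(N/1000)² = 97,049.1 / 96.707 = 1003.537
N = 1000 × √1003.537 ≈ 31,678.7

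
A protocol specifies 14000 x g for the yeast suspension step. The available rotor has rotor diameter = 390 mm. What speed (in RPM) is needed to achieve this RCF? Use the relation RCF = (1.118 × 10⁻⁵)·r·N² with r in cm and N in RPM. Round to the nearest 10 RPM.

r = 390 mm / 2 = 195 mm = 19.5 cm
14,000 = 1.118 × 10⁻⁵ × 19.5 × N²
N² = 14,000 / (21.801 × 10⁻⁵) = 64,217,238
N ≈ √64,217,238 ≈ 8,013.6

8010 RPM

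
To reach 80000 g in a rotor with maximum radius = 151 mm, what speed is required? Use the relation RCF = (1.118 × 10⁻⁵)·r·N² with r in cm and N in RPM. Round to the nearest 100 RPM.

21800 RPM

r = 151 mm = 15.1 cm
80,000 = 1.118 × 10⁻⁵ × 15.1 × N²
N² = 80,000 / (16.8818 × 10⁻⁵) = 473,883,117
N ≈ √473,883,117 ≈ 21,768.9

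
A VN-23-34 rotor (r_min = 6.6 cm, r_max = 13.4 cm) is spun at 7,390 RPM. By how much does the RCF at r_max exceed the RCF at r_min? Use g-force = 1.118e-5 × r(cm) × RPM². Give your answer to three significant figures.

ΔRCF ≈ 4150 ×g

RCF_max = 1.118 × 10⁻⁵ × 13.4 × (7390)² = 1.118 × 10⁻⁵ × 13.4 × 54,612,100 ≈ 8,181.5 × g
RCF_min = 1.118 × 10⁻⁵ × 6.6 × (7390)² = 1.118 × 10⁻⁵ × 6.6 × 54,612,100 ≈ 4,029.7 × g
ΔRCF = 8,181.5 − 4,029.7 = 4,151.8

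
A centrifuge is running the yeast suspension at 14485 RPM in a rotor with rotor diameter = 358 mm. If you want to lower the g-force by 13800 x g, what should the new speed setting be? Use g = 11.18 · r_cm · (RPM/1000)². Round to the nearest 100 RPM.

r = 358 mm / 2 = 179 mm = 17.9 cm
Current RCF = 11.18 × 17.9 × (14.485)² = 11.18 × 17.9 × 209.815225 ≈ 41,988.6 × g
Target RCF = 41,988.6 − 13,800 = 28,188.6 × g
(N/1000)² = 28,188.6 / 200.122 = 140.8571
N = 1000 × √140.8571 ≈ 11,868.3

11900 RPM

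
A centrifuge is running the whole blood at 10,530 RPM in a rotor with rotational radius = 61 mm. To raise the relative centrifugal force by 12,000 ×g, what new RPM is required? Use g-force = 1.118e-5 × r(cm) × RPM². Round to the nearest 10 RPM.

r = 61 mm = 6.1 cm
Current RCF = 1.118 × 10⁻⁵ × 6.1 × (10530)² = 1.118 × 10⁻⁵ × 6.1 × 110,880,900 ≈ 7,561.9 × g
Target RCF = 7,561.9 + 12,000 = 19,561.9 × g
N² = 19,561.9 / (6.8198 × 10⁻⁵) = 286,839,790
N ≈ √286,839,790 ≈ 16,936.3

16940 RPM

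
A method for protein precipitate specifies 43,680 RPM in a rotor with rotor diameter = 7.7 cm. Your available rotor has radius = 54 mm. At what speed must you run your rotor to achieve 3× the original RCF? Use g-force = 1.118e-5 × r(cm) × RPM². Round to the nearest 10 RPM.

≈ 63880 RPM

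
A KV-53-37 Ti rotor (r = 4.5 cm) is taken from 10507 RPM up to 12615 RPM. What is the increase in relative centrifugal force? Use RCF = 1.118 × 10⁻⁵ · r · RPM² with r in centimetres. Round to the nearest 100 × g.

2500 g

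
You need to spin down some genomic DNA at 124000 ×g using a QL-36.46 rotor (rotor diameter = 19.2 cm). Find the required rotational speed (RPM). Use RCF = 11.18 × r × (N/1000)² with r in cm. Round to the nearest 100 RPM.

≈ 34000 RPM

r = 19.2 / 2 = 9.6 cm
124,000 = 11.18 × 9.6 × (N/1000)²
(N/1000)² = 124,000 / 107.328 = 1155.337
N = 1000 × √1155.337 ≈ 33,990.2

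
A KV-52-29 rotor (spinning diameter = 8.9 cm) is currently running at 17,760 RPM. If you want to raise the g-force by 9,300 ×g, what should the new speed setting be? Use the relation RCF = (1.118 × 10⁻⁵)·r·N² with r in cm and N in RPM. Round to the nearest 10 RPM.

N₂ ≈ 22410 RPM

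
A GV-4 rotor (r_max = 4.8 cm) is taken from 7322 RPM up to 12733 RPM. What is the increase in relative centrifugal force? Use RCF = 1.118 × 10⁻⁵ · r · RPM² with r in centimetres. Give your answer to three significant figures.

5820 × g

RCF₁ = 1.118 × 10⁻⁵ × 4.8 × (7322)² = 1.118 × 10⁻⁵ × 4.8 × 53,611,684 ≈ 2,877 × g
RCF₂ = 1.118 × 10⁻⁵ × 4.8 × (12733)² = 1.118 × 10⁻⁵ × 4.8 × 162,129,289 ≈ 8,700.5 × g
Increase = 8,700.5 − 2,877 = 5,823.5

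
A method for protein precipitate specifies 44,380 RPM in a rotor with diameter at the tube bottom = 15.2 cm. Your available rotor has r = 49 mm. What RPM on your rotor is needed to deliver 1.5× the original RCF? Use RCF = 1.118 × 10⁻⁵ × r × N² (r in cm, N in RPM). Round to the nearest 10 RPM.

67690 RPM

Original rotor: r = 15.2 / 2 = 7.6 cm
RCF = 1.118 × 10⁻⁵ × r × N²
RCF_original = 1.118 × 10⁻⁵ × 7.6 × (44380)² = 1.118 × 10⁻⁵ × 7.6 × 1,969,584,400 ≈ 167,351.6 × g
Target RCF = 1.5 × 167,351.6 ≈ 251,027.4 × g
Your rotor: r = 49 mm = 4.9 cm
251,027.4 = 1.118 × 10⁻⁵ × 4.9 × N²
N² = 251,027.4 / (5.4782 × 10⁻⁵) = 4,582,297,105
N ≈ √4,582,297,105 ≈ 67,692.7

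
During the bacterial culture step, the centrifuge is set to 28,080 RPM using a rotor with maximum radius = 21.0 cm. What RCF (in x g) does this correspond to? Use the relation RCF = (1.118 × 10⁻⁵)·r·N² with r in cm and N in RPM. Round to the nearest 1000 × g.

185000 x g

RCF = 1.118 × 10⁻⁵ × r × N²
RCF = 1.118 × 10⁻⁵ × 21 × (28080)² = 1.118 × 10⁻⁵ × 21 × 788,486,400 ≈ 185,120.8 × g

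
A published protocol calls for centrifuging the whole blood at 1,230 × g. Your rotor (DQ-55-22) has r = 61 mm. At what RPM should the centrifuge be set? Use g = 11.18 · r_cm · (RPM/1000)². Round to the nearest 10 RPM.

≈ 4250 RPM

r = 61 mm = 6.1 cm
1,230 = 11.18 × 6.1 × (N/1000)²
(N/1000)² = 1,230 / 68.198 = 18.03572
N = 1000 × √18.03572 ≈ 4,246.8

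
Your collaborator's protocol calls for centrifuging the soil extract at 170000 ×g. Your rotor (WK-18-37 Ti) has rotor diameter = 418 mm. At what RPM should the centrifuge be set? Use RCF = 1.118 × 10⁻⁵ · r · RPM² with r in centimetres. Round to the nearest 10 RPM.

r = 418 mm / 2 = 209 mm = 20.9 cm
RCF = 1.118 × 10⁻⁵ × r × N²
170,000 = 1.118 × 10⁻⁵ × 20.9 × N²
N² = 170,000 / (23.3662 × 10⁻⁵) = 727,546,627
N ≈ √727,546,627 ≈ 26,973.1

≈ 26970 RPM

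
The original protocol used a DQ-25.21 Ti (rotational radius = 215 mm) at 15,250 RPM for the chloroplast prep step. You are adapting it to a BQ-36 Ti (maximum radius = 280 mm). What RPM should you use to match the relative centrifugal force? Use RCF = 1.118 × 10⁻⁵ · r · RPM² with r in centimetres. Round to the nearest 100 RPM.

13400 RPM

Original rotor: r = 215 mm = 21.5 cm
RCF_original = 1.118 × 10⁻⁵ × 21.5 × (15250)² = 1.118 × 10⁻⁵ × 21.5 × 232,562,500 ≈ 55,901 × g
Your rotor: r = 280 mm = 28.0 cm
55,901 = 1.118 × 10⁻⁵ × 28 × N²
N² = 55,901 / (31.304 × 10⁻⁵) = 178,574,623
N ≈ √178,574,623 ≈ 13,363.2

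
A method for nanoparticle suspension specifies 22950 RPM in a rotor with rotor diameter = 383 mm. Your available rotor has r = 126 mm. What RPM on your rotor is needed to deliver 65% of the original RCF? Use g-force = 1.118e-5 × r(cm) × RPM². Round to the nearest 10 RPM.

22810 RPM

Original rotor: r = 383 mm / 2 = 191.5 mm = 19.15 cm
RCF = 1.118 × 10⁻⁵ × r × N²
RCF_original = 1.118 × 10⁻⁵ × 19.15 × (22950)² = 1.118 × 10⁻⁵ × 19.15 × 526,702,500 ≈ 112,765.4 × g
Target RCF = 0.65 × 112,765.4 ≈ 73,297.5 × g
Your rotor: r = 126 mm = 12.6 cm
73,297.5 = 1.118 × 10⁻⁵ × 12.6 × N²
N² = 73,297.5 / (14.0868 × 10⁻⁵) = 520,327,541
N ≈ √520,327,541 ≈ 22,810.7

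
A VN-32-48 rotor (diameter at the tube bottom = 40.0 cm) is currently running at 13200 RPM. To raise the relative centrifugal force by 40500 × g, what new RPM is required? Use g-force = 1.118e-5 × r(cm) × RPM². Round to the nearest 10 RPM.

r = 40.0 / 2 = 20 cm
Current RCF = 1.118 × 10⁻⁵ × 20 × (13200)² = 1.118 × 10⁻⁵ × 20 × 174,240,000 ≈ 38,960.1 × g
Target RCF = 38,960.1 + 40,500 = 79,460.1 × g
N² = 79,460.1 / (22.36 × 10⁻⁵) = 355,367,174
N ≈ √355,367,174 ≈ 18,851.2

18850 RPM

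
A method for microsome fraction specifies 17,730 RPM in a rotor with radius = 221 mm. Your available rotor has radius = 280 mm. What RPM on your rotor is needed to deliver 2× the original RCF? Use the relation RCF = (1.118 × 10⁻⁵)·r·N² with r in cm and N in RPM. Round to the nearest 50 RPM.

22300 RPM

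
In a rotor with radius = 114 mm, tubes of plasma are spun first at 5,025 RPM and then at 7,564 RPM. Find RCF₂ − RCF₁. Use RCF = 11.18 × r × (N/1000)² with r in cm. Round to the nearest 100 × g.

r = 114 mm = 11.4 cm
RCF₁ = 11.18 × 11.4 × (5.025)² = 11.18 × 11.4 × 25.250625 ≈ 3,218.2 × g
RCF₂ = 11.18 × 11.4 × (7.564)² = 11.18 × 11.4 × 57.214096 ≈ 7,292.1 × g
Increase = 7,292.1 − 3,218.2 = 4,073.9

4100 g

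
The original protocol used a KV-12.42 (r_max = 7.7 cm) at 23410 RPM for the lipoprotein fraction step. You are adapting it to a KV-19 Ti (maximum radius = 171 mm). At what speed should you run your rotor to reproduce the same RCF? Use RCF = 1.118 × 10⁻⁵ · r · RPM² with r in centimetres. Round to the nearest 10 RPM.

RCF_original = 1.118 × 10⁻⁵ × 7.7 × (23410)² = 1.118 × 10⁻⁵ × 7.7 × 548,028,100 ≈ 47,177.5 × g
Your rotor: r = 171 mm = 17.1 cm
47,177.5 = 1.118 × 10⁻⁵ × 17.1 × N²
N² = 47,177.5 / (19.1178 × 10⁻⁵) = 246,772,641
N ≈ √246,772,641 ≈ 15,709.0

≈ 15710 RPM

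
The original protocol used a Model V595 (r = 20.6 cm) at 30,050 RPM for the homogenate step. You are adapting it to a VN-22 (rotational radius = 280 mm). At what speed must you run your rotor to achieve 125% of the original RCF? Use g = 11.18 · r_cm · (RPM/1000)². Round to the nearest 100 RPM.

≈ 28800 RPM

RCF = 11.18 × r × (N/1000)²
RCF_original = 11.18 × 20.6 × (30.05)² = 11.18 × 20.6 × 903.0025 ≈ 207,968.7 × g
Target RCF = 1.25 × 207,968.7 ≈ 259,960.9 × g
Your rotor: r = 280 mm = 28.0 cm
259,960.9 = 11.18 × 28 × (N/1000)²
(N/1000)² = 259,960.9 / 313.04 = 830.4399
N = 1000 × √830.4399 ≈ 28,817.4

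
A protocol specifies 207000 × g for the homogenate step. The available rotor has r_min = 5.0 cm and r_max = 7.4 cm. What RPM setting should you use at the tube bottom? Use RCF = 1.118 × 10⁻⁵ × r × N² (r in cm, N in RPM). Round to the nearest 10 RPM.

Use r_max = 7.4 cm.
207,000 = 1.118 × 10⁻⁵ × 7.4 × N²
N² = 207,000 / (8.2732 × 10⁻⁵) = 2,502,054,828
N ≈ √2,502,054,828 ≈ 50,020.5

≈ 50020 RPM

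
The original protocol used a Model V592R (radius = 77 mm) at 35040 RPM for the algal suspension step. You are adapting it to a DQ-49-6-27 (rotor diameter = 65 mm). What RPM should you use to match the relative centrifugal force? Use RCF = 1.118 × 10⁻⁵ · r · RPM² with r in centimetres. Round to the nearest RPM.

53935 RPM

Original rotor: r = 77 mm = 7.7 cm
RCF = 1.118 × 10⁻⁵ × r × N²
RCF_original = 1.118 × 10⁻⁵ × 7.7 × (35040)² = 1.118 × 10⁻⁵ × 7.7 × 1,227,801,600 ≈ 105,696.5 × g
Your rotor: r = 65 mm / 2 = 32.5 mm = 3.25 cm
105,696.5 = 1.118 × 10⁻⁵ × 3.25 × N²
N² = 105,696.5 / (3.6335 × 10⁻⁵) = 2,908,944,544
N ≈ √2,908,944,544 ≈ 53,934.6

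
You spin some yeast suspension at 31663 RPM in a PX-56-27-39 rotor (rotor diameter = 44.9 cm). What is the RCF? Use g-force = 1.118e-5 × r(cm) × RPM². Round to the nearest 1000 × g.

r = 44.9 / 2 = 22.45 cm
RCF = 1.118 × 10⁻⁵ × 22.45 × (31663)² = 1.118 × 10⁻⁵ × 22.45 × 1,002,545,569 ≈ 251,629.9 × g

≈ 252000 ×g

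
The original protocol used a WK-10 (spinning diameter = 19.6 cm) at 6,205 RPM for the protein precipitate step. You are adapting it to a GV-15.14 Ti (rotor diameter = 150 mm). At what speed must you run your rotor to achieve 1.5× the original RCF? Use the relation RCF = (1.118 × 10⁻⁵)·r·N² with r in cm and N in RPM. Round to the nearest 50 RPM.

Original rotor: r = 19.6 / 2 = 9.8 cm
RCF_original = 1.118 × 10⁻⁵ × 9.8 × (6205)² = 1.118 × 10⁻⁵ × 9.8 × 38,502,025 ≈ 4,218.4 × g
Target RCF = 1.5 × 4,218.4 ≈ 6,327.6 × g
Your rotor: r = 150 mm / 2 = 75 mm = 7.5 cm
6,327.6 = 1.118 × 10⁻⁵ × 7.5 × N²
N² = 6,327.6 / (8.385 × 10⁻⁵) = 75,463,327
N ≈ √75,463,327 ≈ 8,687.0

8700 RPM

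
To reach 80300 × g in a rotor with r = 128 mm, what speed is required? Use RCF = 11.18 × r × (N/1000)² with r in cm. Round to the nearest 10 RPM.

r = 128 mm = 12.8 cm
80,300 = 11.18 × 12.8 × (N/1000)²
(N/1000)² = 80,300 / 143.104 = 561.1304
N = 1000 × √561.1304 ≈ 23,688.2

N ≈ 23690 RPM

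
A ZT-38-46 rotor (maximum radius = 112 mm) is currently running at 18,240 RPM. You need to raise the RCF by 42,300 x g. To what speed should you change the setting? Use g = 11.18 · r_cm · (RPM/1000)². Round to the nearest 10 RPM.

r = 112 mm = 11.2 cm
Current RCF = 11.18 × 11.2 × (18.24)² = 11.18 × 11.2 × 332.6976 ≈ 41,659.1 × g
Target RCF = 41,659.1 + 42,300 = 83,959.1 × g
(N/1000)² = 83,959.1 / 125.216 = 670.5142
N = 1000 × √670.5142 ≈ 25,894.3

≈ 25890 RPM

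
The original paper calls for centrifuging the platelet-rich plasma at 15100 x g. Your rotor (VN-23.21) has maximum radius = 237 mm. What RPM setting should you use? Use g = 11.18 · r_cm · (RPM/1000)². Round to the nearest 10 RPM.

r = 237 mm = 23.7 cm
15,100 = 11.18 × 23.7 × (N/1000)²
(N/1000)² = 15,100 / 264.966 = 56.98844
N = 1000 × √56.98844 ≈ 7,549.1

N ≈ 7550 RPM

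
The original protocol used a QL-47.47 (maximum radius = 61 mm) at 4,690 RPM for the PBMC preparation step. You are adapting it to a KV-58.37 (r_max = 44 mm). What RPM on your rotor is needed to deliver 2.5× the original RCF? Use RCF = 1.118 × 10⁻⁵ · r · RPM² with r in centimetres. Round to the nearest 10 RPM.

Original rotor: r = 61 mm = 6.1 cm
RCF_original = 1.118 × 10⁻⁵ × 6.1 × (4690)² = 1.118 × 10⁻⁵ × 6.1 × 21,996,100 ≈ 1,500.1 × g
Target RCF = 2.5 × 1,500.1 ≈ 3,750.2 × g
Your rotor: r = 44 mm = 4.4 cm
3,750.2 = 1.118 × 10⁻⁵ × 4.4 × N²
N² = 3,750.2 / (4.9192 × 10⁻⁵) = 76,235,973
N ≈ √76,235,973 ≈ 8,731.3

≈ 8730 RPM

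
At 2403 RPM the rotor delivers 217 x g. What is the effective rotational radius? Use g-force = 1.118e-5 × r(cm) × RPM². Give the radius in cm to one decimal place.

3.4 cm

RCF = 1.118 × 10⁻⁵ × r × N²
217 = 1.118 × 10⁻⁵ × r × (2403)²
r = 217 / (1.118 × 10⁻⁵ × 5,774,409) = 217 / 64.55789 ≈ 3.361 cm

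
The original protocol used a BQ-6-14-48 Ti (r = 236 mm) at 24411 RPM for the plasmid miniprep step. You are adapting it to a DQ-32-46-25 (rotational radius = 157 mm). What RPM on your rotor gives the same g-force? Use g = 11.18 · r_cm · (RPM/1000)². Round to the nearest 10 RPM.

Original rotor: r = 236 mm = 23.6 cm
RCF = 11.18 × r × (N/1000)²
RCF_original = 11.18 × 23.6 × (24.411)² = 11.18 × 23.6 × 595.896921 ≈ 157,226.2 × g
Your rotor: r = 157 mm = 15.7 cm
157,226.2 = 11.18 × 15.7 × (N/1000)²
(N/1000)² = 157,226.2 / 175.526 = 895.7431
N = 1000 × √895.7431 ≈ 29,929.0

≈ 29930 RPM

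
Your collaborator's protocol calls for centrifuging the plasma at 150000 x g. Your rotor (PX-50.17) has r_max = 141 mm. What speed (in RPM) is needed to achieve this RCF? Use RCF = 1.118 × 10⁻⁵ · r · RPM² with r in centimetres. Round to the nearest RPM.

N ≈ 30847 RPM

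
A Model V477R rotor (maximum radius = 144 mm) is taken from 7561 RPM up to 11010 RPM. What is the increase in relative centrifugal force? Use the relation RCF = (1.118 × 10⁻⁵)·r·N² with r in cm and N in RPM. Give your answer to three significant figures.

r = 144 mm = 14.4 cm
RCF₁ = 1.118 × 10⁻⁵ × 14.4 × (7561)² = 1.118 × 10⁻⁵ × 14.4 × 57,168,721 ≈ 9,203.7 × g
RCF₂ = 1.118 × 10⁻⁵ × 14.4 × (11010)² = 1.118 × 10⁻⁵ × 14.4 × 121,220,100 ≈ 19,515.5 × g
Increase = 19,515.5 − 9,203.7 = 10,311.8

10300 x g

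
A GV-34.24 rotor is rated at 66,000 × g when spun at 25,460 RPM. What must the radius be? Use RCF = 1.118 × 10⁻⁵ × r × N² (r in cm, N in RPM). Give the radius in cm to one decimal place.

r ≈ 9.1 cm

66000 = 1.118 × 10⁻⁵ × r × (25460)²
r = 66000 / (1.118 × 10⁻⁵ × 648,211,600) = 66000 / 7247.006 ≈ 9.107 cm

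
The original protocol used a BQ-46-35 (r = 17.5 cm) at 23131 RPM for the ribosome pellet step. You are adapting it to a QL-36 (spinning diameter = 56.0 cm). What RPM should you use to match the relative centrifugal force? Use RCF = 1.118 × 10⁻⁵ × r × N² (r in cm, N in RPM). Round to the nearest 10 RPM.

RCF_original = 1.118 × 10⁻⁵ × 17.5 × (23131)² = 1.118 × 10⁻⁵ × 17.5 × 535,043,161 ≈ 104,681.2 × g
Your rotor: r = 56.0 / 2 = 28 cm
104,681.2 = 1.118 × 10⁻⁵ × 28 × N²
N² = 104,681.2 / (31.304 × 10⁻⁵) = 334,401,993
N ≈ √334,401,993 ≈ 18,286.7

≈ 18290 RPM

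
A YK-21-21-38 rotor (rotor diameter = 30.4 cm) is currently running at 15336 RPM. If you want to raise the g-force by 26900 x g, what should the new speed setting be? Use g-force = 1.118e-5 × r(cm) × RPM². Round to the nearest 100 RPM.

19800 RPM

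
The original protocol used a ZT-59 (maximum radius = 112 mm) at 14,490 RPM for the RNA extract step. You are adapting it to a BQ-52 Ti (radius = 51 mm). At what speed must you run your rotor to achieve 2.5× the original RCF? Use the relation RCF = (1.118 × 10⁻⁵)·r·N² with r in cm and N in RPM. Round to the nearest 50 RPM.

Original rotor: r = 112 mm = 11.2 cm
RCF_original = 1.118 × 10⁻⁵ × 11.2 × (14490)² = 1.118 × 10⁻⁵ × 11.2 × 209,960,100 ≈ 26,290.4 × g
Target RCF = 2.5 × 26,290.4 ≈ 65,726 × g
Your rotor: r = 51 mm = 5.1 cm
65,726 = 1.118 × 10⁻⁵ × 5.1 × N²
N² = 65,726 / (5.7018 × 10⁻⁵) = 1,152,723,701
N ≈ √1,152,723,701 ≈ 33,951.8

33950 RPM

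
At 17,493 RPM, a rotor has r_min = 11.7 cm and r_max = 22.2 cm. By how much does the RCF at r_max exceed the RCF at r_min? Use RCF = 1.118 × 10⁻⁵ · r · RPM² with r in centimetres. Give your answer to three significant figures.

RCF_max = 1.118 × 10⁻⁵ × 22.2 × (17493)² = 1.118 × 10⁻⁵ × 22.2 × 306,005,049 ≈ 75,949.2 × g
RCF_min = 1.118 × 10⁻⁵ × 11.7 × (17493)² = 1.118 × 10⁻⁵ × 11.7 × 306,005,049 ≈ 40,027.3 × g
ΔRCF = 75,949.2 − 40,027.3 = 35,921.9

ΔRCF ≈ 35900 ×g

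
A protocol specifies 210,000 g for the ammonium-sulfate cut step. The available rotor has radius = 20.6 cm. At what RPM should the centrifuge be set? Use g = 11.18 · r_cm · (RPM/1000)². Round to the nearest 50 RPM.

RCF = 11.18 × r × (N/1000)²
210,000 = 11.18 × 20.6 × (N/1000)²
(N/1000)² = 210,000 / 230.308 = 911.8224
N = 1000 × √911.8224 ≈ 30,196.4

N ≈ 30200 RPM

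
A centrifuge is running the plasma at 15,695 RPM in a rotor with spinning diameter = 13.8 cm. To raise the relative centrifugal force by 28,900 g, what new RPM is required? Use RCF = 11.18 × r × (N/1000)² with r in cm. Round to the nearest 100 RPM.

r = 13.8 / 2 = 6.9 cm
Current RCF = 11.18 × 6.9 × (15.695)² = 11.18 × 6.9 × 246.333025 ≈ 19,002.6 × g
Target RCF = 19,002.6 + 28,900 = 47,902.6 × g
(N/1000)² = 47,902.6 / 77.142 = 620.9665
N = 1000 × √620.9665 ≈ 24,919.2

24900 RPM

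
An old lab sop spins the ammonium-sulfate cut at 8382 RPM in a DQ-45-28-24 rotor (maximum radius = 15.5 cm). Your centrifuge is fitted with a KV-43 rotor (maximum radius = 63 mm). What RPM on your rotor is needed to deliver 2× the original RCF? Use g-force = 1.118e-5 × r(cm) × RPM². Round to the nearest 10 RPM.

RCF_original = 1.118 × 10⁻⁵ × 15.5 × (8382)² = 1.118 × 10⁻⁵ × 15.5 × 70,257,924 ≈ 12,175 × g
Target RCF = 2 × 12,175 ≈ 24,350 × g
Your rotor: r = 63 mm = 6.3 cm
24,350 = 1.118 × 10⁻⁵ × 6.3 × N²
N² = 24,350 / (7.0434 × 10⁻⁵) = 345,713,718
N ≈ √345,713,718 ≈ 18,593.4

18590 RPM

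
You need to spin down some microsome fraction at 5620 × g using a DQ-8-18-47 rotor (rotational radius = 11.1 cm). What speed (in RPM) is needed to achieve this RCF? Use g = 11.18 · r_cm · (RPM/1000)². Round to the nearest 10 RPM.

5,620 = 11.18 × 11.1 × (N/1000)²
(N/1000)² = 5,620 / 124.098 = 45.28679
N = 1000 × √45.28679 ≈ 6,729.5

6730 RPM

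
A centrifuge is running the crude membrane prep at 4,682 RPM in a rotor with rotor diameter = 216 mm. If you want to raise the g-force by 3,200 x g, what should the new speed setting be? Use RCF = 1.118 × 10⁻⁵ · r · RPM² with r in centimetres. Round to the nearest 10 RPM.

N₂ ≈ 6960 RPM

r = 216 mm / 2 = 108 mm = 10.8 cm
Current RCF = 1.118 × 10⁻⁵ × 10.8 × (4682)² = 1.118 × 10⁻⁵ × 10.8 × 21,921,124 ≈ 2,646.8 × g
Target RCF = 2,646.8 + 3,200 = 5,846.8 × g
N² = 5,846.8 / (12.0744 × 10⁻⁵) = 48,423,110
N ≈ √48,423,110 ≈ 6,958.7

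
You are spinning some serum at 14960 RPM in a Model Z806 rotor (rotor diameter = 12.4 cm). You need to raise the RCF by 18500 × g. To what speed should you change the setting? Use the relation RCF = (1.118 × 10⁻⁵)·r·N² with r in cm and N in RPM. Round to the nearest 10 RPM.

N₂ ≈ 22150 RPM

r = 12.4 / 2 = 6.2 cm
Current RCF = 1.118 × 10⁻⁵ × 6.2 × (14960)² = 1.118 × 10⁻⁵ × 6.2 × 223,801,600 ≈ 15,513 × g
Target RCF = 15,513 + 18,500 = 34,013 × g
N² = 34,013 / (6.9316 × 10⁻⁵) = 490,694,789
N ≈ √490,694,789 ≈ 22,151.6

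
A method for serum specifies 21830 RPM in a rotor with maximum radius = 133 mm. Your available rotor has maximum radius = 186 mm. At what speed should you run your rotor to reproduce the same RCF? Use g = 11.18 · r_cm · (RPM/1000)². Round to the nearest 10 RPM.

Original rotor: r = 133 mm = 13.3 cm
RCF = 11.18 × r × (N/1000)²
RCF_original = 11.18 × 13.3 × (21.83)² = 11.18 × 13.3 × 476.5489 ≈ 70,860 × g
Your rotor: r = 186 mm = 18.6 cm
70,860 = 11.18 × 18.6 × (N/1000)²
(N/1000)² = 70,860 / 207.948 = 340.7583
N = 1000 × √340.7583 ≈ 18,459.6

18460 RPM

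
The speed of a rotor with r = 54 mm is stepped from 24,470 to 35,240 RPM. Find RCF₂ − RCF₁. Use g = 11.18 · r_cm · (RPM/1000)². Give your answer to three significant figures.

r = 54 mm = 5.4 cm
RCF₁ = 11.18 × 5.4 × (24.47)² = 11.18 × 5.4 × 598.7809 ≈ 36,149.6 × g
RCF₂ = 11.18 × 5.4 × (35.24)² = 11.18 × 5.4 × 1,241.8576 ≈ 74,973.4 × g
Increase = 74,973.4 − 36,149.6 = 38,823.8

≈ 38800 x g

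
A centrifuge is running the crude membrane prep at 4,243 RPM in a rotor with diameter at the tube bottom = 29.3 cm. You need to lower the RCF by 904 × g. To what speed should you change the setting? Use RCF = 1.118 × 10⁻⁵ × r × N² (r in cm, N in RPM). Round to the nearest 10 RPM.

r = 29.3 / 2 = 14.65 cm
Current RCF = 1.118 × 10⁻⁵ × 14.65 × (4243)² = 1.118 × 10⁻⁵ × 14.65 × 18,003,049 ≈ 2,948.7 × g
Target RCF = 2,948.7 − 904 = 2,044.7 × g
N² = 2,044.7 / (16.3787 × 10⁻⁵) = 12,483,897
N ≈ √12,483,897 ≈ 3,533.3

N₂ ≈ 3530 RPM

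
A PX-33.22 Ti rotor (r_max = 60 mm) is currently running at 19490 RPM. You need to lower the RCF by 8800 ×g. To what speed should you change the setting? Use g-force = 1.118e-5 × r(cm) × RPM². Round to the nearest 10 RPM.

≈ 15770 RPM

r = 60 mm = 6.0 cm
Current RCF = 1.118 × 10⁻⁵ × 6 × (19490)² = 1.118 × 10⁻⁵ × 6 × 379,860,100 ≈ 25,481 × g
Target RCF = 25,481 − 8,800 = 16,681 × g
N² = 16,681 / (6.708 × 10⁻⁵) = 248,673,226
N ≈ √248,673,226 ≈ 15,769.4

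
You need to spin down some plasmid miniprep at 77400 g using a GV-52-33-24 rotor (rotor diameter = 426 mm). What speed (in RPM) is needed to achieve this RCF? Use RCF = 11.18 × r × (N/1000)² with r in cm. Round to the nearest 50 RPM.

N ≈ 18050 RPM

r = 426 mm / 2 = 213 mm = 21.3 cm
RCF = 11.18 × r × (N/1000)²
77,400 = 11.18 × 21.3 × (N/1000)²
(N/1000)² = 77,400 / 238.134 = 325.0271
N = 1000 × √325.0271 ≈ 18,028.5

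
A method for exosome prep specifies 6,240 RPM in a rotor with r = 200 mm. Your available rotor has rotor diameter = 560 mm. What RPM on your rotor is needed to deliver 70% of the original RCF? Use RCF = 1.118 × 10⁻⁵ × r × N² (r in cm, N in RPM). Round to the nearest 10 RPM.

4410 RPM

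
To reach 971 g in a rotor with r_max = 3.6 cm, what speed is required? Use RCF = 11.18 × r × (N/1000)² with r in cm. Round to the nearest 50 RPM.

N ≈ 4900 RPM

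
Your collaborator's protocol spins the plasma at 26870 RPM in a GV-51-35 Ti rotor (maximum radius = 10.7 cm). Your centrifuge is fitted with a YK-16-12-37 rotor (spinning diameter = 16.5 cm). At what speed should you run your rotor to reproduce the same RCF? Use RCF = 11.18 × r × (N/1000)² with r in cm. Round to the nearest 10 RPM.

RCF = 11.18 × r × (N/1000)²
RCF_original = 11.18 × 10.7 × (26.87)² = 11.18 × 10.7 × 721.9969 ≈ 86,369.6 × g
Your rotor: r = 16.5 / 2 = 8.25 cm
86,369.6 = 11.18 × 8.25 × (N/1000)²
(N/1000)² = 86,369.6 / 92.235 = 936.4081
N = 1000 × √936.4081 ≈ 30,600.8

30600 RPM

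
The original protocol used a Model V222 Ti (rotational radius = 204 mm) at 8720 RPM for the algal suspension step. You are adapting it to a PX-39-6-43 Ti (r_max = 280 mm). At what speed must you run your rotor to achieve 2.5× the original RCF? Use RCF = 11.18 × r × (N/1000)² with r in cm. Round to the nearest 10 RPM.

Original rotor: r = 204 mm = 20.4 cm
RCF_original = 11.18 × 20.4 × (8.72)² = 11.18 × 20.4 × 76.0384 ≈ 17,342.2 × g
Target RCF = 2.5 × 17,342.2 ≈ 43,355.5 × g
Your rotor: r = 280 mm = 28.0 cm
43,355.5 = 11.18 × 28 × (N/1000)²
(N/1000)² = 43,355.5 / 313.04 = 138.4983
N = 1000 × √138.4983 ≈ 11,768.5

≈ 11770 RPM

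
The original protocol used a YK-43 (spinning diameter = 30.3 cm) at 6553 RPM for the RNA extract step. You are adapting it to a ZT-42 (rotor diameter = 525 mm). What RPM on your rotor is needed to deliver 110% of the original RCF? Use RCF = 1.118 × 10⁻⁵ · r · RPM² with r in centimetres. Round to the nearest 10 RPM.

Original rotor: r = 30.3 / 2 = 15.15 cm
RCF_original = 1.118 × 10⁻⁵ × 15.15 × (6553)² = 1.118 × 10⁻⁵ × 15.15 × 42,941,809 ≈ 7,273.4 × g
Target RCF = 1.1 × 7,273.4 ≈ 8,000.7 × g
Your rotor: r = 525 mm / 2 = 262.5 mm = 26.25 cm
8,000.7 = 1.118 × 10⁻⁵ × 26.25 × N²
N² = 8,000.7 / (29.3475 × 10⁻⁵) = 27,261,947
N ≈ √27,261,947 ≈ 5,221.3

≈ 5220 RPM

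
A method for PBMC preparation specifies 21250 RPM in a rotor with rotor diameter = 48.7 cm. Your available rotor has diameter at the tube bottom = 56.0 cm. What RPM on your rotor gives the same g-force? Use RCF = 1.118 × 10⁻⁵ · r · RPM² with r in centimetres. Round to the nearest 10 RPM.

Original rotor: r = 48.7 / 2 = 24.35 cm
RCF = 1.118 × 10⁻⁵ × r × N²
RCF_original = 1.118 × 10⁻⁵ × 24.35 × (21250)² = 1.118 × 10⁻⁵ × 24.35 × 451,562,500 ≈ 122,930.2 × g
Your rotor: r = 56.0 / 2 = 28 cm
122,930.2 = 1.118 × 10⁻⁵ × 28 × N²
N² = 122,930.2 / (31.304 × 10⁻⁵) = 392,698,058
N ≈ √392,698,058 ≈ 19,816.6

≈ 19820 RPM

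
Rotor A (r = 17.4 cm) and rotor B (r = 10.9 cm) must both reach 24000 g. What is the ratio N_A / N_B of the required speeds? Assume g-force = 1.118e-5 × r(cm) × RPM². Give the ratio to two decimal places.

0.79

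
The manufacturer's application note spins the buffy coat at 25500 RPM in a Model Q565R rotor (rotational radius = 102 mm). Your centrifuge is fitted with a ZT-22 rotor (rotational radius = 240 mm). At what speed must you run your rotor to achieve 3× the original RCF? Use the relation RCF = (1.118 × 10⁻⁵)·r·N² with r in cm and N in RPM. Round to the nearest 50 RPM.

Original rotor: r = 102 mm = 10.2 cm
RCF_original = 1.118 × 10⁻⁵ × 10.2 × (25500)² = 1.118 × 10⁻⁵ × 10.2 × 650,250,000 ≈ 74,151.9 × g
Target RCF = 3 × 74,151.9 ≈ 222,455.7 × g
Your rotor: r = 240 mm = 24.0 cm
222,455.7 = 1.118 × 10⁻⁵ × 24 × N²
N² = 222,455.7 / (26.832 × 10⁻⁵) = 829,068,649
N ≈ √829,068,649 ≈ 28,793.6

28800 RPM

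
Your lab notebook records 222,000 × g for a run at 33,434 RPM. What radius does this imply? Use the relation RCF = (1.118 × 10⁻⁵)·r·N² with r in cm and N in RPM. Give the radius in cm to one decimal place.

222000 = 1.118 × 10⁻⁵ × r × (33434)²
r = 222000 / (1.118 × 10⁻⁵ × 1,117,832,356) = 222000 / 12497.37 ≈ 17.764 cm

≈ 17.8 cm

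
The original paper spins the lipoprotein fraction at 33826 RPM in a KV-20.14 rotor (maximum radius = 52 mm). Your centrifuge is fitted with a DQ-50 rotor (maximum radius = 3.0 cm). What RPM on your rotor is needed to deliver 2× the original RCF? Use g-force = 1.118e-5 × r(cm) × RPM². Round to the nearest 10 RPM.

Original rotor: r = 52 mm = 5.2 cm
RCF_original = 1.118 × 10⁻⁵ × 5.2 × (33826)² = 1.118 × 10⁻⁵ × 5.2 × 1,144,198,276 ≈ 66,519.1 × g
Target RCF = 2 × 66,519.1 ≈ 133,038.2 × g
133,038.2 = 1.118 × 10⁻⁵ × 3 × N²
N² = 133,038.2 / (3.354 × 10⁻⁵) = 3,966,553,369
N ≈ √3,966,553,369 ≈ 62,980.6

≈ 62980 RPM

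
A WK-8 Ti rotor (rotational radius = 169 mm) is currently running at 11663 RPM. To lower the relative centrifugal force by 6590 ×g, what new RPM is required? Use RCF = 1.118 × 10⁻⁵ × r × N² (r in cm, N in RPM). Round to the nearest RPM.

≈ 10057 RPM

r = 169 mm = 16.9 cm
Current RCF = 1.118 × 10⁻⁵ × 16.9 × (11663)² = 1.118 × 10⁻⁵ × 16.9 × 136,025,569 ≈ 25,700.9 × g
Target RCF = 25,700.9 − 6,590 = 19,110.9 × g
N² = 19,110.9 / (18.8942 × 10⁻⁵) = 101,146,913
N ≈ √101,146,913 ≈ 10,057.2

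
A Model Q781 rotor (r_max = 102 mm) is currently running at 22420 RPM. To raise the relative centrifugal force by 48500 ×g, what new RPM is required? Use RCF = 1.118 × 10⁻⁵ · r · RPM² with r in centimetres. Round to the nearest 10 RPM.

r = 102 mm = 10.2 cm
Current RCF = 1.118 × 10⁻⁵ × 10.2 × (22420)² = 1.118 × 10⁻⁵ × 10.2 × 502,656,400 ≈ 57,320.9 × g
Target RCF = 57,320.9 + 48,500 = 105,820.9 × g
N² = 105,820.9 / (11.4036 × 10⁻⁵) = 927,960,469
N ≈ √927,960,469 ≈ 30,462.4

30460 RPM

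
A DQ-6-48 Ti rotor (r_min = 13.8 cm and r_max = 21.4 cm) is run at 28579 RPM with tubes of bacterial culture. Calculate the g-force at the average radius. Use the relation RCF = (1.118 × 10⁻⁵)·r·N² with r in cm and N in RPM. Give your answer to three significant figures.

r_avg = (13.8 + 21.4) / 2 = 17.6 cm
RCF = 1.118 × 10⁻⁵ × r × N²
RCF = 1.118 × 10⁻⁵ × 17.6 × (28579)² = 1.118 × 10⁻⁵ × 17.6 × 816,759,241 ≈ 160,712.1 × g

RCF ≈ 161000 g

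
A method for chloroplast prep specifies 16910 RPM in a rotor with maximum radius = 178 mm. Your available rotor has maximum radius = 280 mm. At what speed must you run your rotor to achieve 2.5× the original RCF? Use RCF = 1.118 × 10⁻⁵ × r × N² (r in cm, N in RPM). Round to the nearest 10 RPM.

Original rotor: r = 178 mm = 17.8 cm
RCF_original = 1.118 × 10⁻⁵ × 17.8 × (16910)² = 1.118 × 10⁻⁵ × 17.8 × 285,948,100 ≈ 56,904.8 × g
Target RCF = 2.5 × 56,904.8 ≈ 142,262 × g
Your rotor: r = 280 mm = 28.0 cm
142,262 = 1.118 × 10⁻⁵ × 28 × N²
N² = 142,262 / (31.304 × 10⁻⁵) = 454,453,105
N ≈ √454,453,105 ≈ 21,317.9

≈ 21320 RPM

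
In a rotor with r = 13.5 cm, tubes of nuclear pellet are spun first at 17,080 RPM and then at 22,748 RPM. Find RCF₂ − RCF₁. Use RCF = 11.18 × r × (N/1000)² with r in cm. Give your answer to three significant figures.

RCF₁ = 11.18 × 13.5 × (17.08)² = 11.18 × 13.5 × 291.7264 ≈ 44,030.3 × g
RCF₂ = 11.18 × 13.5 × (22.748)² = 11.18 × 13.5 × 517.471504 ≈ 78,102 × g
Increase = 78,102 − 44,030.3 = 34,071.7

≈ 34100 x g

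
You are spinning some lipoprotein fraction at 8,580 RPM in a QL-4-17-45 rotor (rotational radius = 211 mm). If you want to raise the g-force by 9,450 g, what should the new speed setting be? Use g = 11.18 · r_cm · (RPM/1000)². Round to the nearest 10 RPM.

N₂ ≈ 10660 RPM

r = 211 mm = 21.1 cm
Current RCF = 11.18 × 21.1 × (8.58)² = 11.18 × 21.1 × 73.6164 ≈ 17,366 × g
Target RCF = 17,366 + 9,450 = 26,816 × g
(N/1000)² = 26,816 / 235.898 = 113.6762
N = 1000 × √113.6762 ≈ 10,661.9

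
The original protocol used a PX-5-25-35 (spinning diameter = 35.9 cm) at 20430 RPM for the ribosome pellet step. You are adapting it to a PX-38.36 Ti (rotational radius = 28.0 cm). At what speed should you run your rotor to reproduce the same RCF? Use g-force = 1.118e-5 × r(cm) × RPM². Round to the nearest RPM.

Original rotor: r = 35.9 / 2 = 17.95 cm
RCF = 1.118 × 10⁻⁵ × r × N²
RCF_original = 1.118 × 10⁻⁵ × 17.95 × (20430)² = 1.118 × 10⁻⁵ × 17.95 × 417,384,900 ≈ 83,761.2 × g
83,761.2 = 1.118 × 10⁻⁵ × 28 × N²
N² = 83,761.2 / (31.304 × 10⁻⁵) = 267,573,473
N ≈ √267,573,473 ≈ 16,357.7

16358 RPM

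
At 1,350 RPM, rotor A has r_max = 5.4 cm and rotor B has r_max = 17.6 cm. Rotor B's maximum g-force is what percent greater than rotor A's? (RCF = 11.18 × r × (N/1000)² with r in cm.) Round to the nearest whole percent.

At equal RPM, RCF scales linearly with r: ratio = 17.6 / 5.4 = 3.2593.
So rotor B delivers 225.9% more g-force.

226%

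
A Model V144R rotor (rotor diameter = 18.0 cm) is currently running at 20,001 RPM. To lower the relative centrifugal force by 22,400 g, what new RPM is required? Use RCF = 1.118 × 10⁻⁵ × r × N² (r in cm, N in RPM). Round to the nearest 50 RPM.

r = 18.0 / 2 = 9 cm
Current RCF = 1.118 × 10⁻⁵ × 9 × (20001)² = 1.118 × 10⁻⁵ × 9 × 400,040,001 ≈ 40,252 × g
Target RCF = 40,252 − 22,400 = 17,852 × g
N² = 17,852 / (10.062 × 10⁻⁵) = 177,419,996
N ≈ √177,419,996 ≈ 13,319.9

≈ 13300 RPM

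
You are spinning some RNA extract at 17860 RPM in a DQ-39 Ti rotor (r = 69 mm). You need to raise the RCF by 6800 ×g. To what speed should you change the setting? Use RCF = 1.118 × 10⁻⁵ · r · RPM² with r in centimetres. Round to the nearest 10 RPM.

r = 69 mm = 6.9 cm
Current RCF = 1.118 × 10⁻⁵ × 6.9 × (17860)² = 1.118 × 10⁻⁵ × 6.9 × 318,979,600 ≈ 24,606.7 × g
Target RCF = 24,606.7 + 6,800 = 31,406.7 × g
N² = 31,406.7 / (7.7142 × 10⁻⁵) = 407,128,413
N ≈ √407,128,413 ≈ 20,177.4

20180 RPM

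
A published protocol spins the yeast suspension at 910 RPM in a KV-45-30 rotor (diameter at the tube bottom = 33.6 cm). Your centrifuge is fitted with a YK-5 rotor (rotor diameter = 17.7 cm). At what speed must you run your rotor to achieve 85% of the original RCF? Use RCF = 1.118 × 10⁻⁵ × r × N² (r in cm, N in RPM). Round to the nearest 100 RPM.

1200 RPM

Original rotor: r = 33.6 / 2 = 16.8 cm
RCF = 1.118 × 10⁻⁵ × r × N²
RCF_original = 1.118 × 10⁻⁵ × 16.8 × (910)² = 1.118 × 10⁻⁵ × 16.8 × 828,100 ≈ 155.5 × g
Target RCF = 0.85 × 155.5 ≈ 132.2 × g
Your rotor: r = 17.7 / 2 = 8.85 cm
132.2 = 1.118 × 10⁻⁵ × 8.85 × N²
N² = 132.2 / (9.8943 × 10⁻⁵) = 1,336,123
N ≈ √1,336,123 ≈ 1,155.9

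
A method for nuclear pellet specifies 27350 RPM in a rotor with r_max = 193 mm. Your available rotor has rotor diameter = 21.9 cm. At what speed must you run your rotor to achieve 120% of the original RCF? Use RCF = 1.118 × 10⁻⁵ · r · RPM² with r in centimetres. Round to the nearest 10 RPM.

39780 RPM

Original rotor: r = 193 mm = 19.3 cm
RCF_original = 1.118 × 10⁻⁵ × 19.3 × (27350)² = 1.118 × 10⁻⁵ × 19.3 × 748,022,500 ≈ 161,403.8 × g
Target RCF = 1.2 × 161,403.8 ≈ 193,684.6 × g
Your rotor: r = 21.9 / 2 = 10.95 cm
193,684.6 = 1.118 × 10⁻⁵ × 10.95 × N²
N² = 193,684.6 / (12.2421 × 10⁻⁵) = 1,582,119,081
N ≈ √1,582,119,081 ≈ 39,775.9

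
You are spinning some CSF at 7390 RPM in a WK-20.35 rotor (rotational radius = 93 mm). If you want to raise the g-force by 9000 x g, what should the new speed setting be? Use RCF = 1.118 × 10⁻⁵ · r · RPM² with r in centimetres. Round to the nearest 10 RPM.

≈ 11880 RPM

r = 93 mm = 9.3 cm
Current RCF = 1.118 × 10⁻⁵ × 9.3 × (7390)² = 1.118 × 10⁻⁵ × 9.3 × 54,612,100 ≈ 5,678.2 × g
Target RCF = 5,678.2 + 9,000 = 14,678.2 × g
N² = 14,678.2 / (10.3974 × 10⁻⁵) = 141,171,831
N ≈ √141,171,831 ≈ 11,881.6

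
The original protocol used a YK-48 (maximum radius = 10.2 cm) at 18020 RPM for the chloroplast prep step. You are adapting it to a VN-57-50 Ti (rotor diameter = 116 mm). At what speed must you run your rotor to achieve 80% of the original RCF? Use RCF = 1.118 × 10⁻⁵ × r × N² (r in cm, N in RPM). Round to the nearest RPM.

RCF_original = 1.118 × 10⁻⁵ × 10.2 × (18020)² = 1.118 × 10⁻⁵ × 10.2 × 324,720,400 ≈ 37,029.8 × g
Target RCF = 0.8 × 37,029.8 ≈ 29,623.8 × g
Your rotor: r = 116 mm / 2 = 58 mm = 5.8 cm
29,623.8 = 1.118 × 10⁻⁵ × 5.8 × N²
N² = 29,623.8 / (6.4844 × 10⁻⁵) = 456,847,203
N ≈ √456,847,203 ≈ 21,374.0

21374 RPM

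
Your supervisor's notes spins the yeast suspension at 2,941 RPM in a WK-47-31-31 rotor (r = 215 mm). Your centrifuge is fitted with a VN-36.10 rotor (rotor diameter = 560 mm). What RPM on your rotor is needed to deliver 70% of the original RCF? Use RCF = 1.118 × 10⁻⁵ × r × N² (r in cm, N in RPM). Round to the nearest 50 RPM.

2150 RPM

Original rotor: r = 215 mm = 21.5 cm
RCF_original = 1.118 × 10⁻⁵ × 21.5 × (2941)² = 1.118 × 10⁻⁵ × 21.5 × 8,649,481 ≈ 2,079.1 × g
Target RCF = 0.7 × 2,079.1 ≈ 1,455.4 × g
Your rotor: r = 560 mm / 2 = 280 mm = 28 cm
1,455.4 = 1.118 × 10⁻⁵ × 28 × N²
N² = 1,455.4 / (31.304 × 10⁻⁵) = 4,649,246
N ≈ √4,649,246 ≈ 2,156.2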